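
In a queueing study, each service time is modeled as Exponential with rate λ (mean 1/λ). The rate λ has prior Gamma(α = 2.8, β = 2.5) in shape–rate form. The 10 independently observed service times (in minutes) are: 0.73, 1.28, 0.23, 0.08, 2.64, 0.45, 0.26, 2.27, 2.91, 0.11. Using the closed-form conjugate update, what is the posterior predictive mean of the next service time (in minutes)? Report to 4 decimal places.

1.1407

With a Gamma(shape α, rate β) prior on the exponential rate λ, the posterior after n observations with total T = Σxᵢ is Gamma(α+n, β+T).
Sum of observations T = 10.96 minutes; n = 10.
Posterior: Gamma(2.8+10, 2.5+10.96) = Gamma(12.8, 13.46).
The predictive distribution for the next observation is Lomax; its mean is β/(α−1) = 13.46/11.8 = 1.1407.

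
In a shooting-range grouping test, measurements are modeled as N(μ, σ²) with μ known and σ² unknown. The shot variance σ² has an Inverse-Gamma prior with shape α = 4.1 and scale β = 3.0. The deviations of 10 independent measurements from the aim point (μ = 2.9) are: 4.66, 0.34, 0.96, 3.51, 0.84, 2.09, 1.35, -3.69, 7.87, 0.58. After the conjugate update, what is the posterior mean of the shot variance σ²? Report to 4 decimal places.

7.6456

With known mean μ and an Inverse-Gamma(α, β) prior on σ², the Normal likelihood is conjugate: posterior is Inv-Gamma(α + n/2, β + Σ(xᵢ−μ)²/2).
Σ(xᵢ−μ)² = (4.66)² + (0.34)² + (0.96)² + (3.51)² + (0.84)² + (2.09)² + (1.35)² + (-3.69)² + (7.87)² + (0.58)² = 117.8585.
Posterior: Inv-Gamma(4.1 + 10/2, 3.0 + 117.8585/2) = Inv-Gamma(9.10, 61.92925).
E[σ²|data] = β/(α−1) = 61.92925/8.10 = 7.6456.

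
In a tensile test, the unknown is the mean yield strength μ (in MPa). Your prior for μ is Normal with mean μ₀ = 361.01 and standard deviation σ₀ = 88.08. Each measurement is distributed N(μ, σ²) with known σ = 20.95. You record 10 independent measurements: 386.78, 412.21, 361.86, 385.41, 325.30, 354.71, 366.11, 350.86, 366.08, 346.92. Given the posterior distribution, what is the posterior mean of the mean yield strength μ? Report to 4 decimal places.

For Normal data with known variance σ², a Normal(μ₀, σ₀²) prior on μ is conjugate. Posterior precision = 1/σ₀² + n/σ²; posterior mean is the precision-weighted average of μ₀ and x̄.
Σxᵢ = 386.78 + 412.21 + 361.86 + 385.41 + 325.30 + 354.71 + 366.11 + 350.86 + 366.08 + 346.92 = 3656.24, so n·x̄ = 3656.24.
σ₀² = 88.08² = 7758.0864, σ² = 20.95² = 438.9025; σ² + n·σ₀² = 438.9025 + 10·7758.0864 = 78019.7665.
Posterior mean = (μ₀/σ₀² + n·x̄/σ²)/(1/σ₀² + n/σ²) = (σ²·μ₀ + σ₀²·n·x̄)/(σ² + n·σ₀²) = (438.9025·361.01 + 7758.0864·3656.24)/78019.7665 = 28523874.010661/78019.7665 = 365.5980.

365.5980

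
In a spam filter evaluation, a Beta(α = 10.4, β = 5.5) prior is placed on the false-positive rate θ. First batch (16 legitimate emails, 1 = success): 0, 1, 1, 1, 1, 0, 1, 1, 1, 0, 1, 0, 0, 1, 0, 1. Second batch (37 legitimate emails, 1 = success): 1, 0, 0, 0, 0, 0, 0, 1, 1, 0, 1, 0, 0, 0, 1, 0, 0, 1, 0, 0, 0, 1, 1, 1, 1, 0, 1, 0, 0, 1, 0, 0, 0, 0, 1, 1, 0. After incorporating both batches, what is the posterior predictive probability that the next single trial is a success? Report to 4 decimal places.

0.4993

The Beta prior is conjugate to a Binomial/Bernoulli likelihood; the update adds successes to α and failures to β.
After batch 1: Beta(10.4+10, 5.5+6) = Beta(20.4, 11.5).
After batch 2: Beta(20.4+14, 11.5+23) = Beta(34.4, 34.5).
For a single future Bernoulli trial, P(success | data) = α/(α+β) = 0.4993.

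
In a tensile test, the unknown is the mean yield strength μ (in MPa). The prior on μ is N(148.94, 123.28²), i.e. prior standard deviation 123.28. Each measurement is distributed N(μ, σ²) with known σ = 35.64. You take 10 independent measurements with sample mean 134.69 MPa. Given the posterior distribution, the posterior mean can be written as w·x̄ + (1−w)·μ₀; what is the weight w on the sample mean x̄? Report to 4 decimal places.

0.9917

For Normal data with known variance σ², a Normal(μ₀, σ₀²) prior on μ is conjugate. Posterior precision = 1/σ₀² + n/σ²; posterior mean is the precision-weighted average of μ₀ and x̄.
σ₀² = 123.28² = 15197.9584, σ² = 35.64² = 1270.2096. Prior precision 1/σ₀² = 1/15197.9584; data precision n/σ² = 10/1270.2096.
w = (n/σ²)/(1/σ₀² + n/σ²) = n·σ₀²/(σ² + n·σ₀²) = 10·15197.9584/(1270.2096 + 10·15197.9584) = 151979.584/153249.7936 = 0.9917.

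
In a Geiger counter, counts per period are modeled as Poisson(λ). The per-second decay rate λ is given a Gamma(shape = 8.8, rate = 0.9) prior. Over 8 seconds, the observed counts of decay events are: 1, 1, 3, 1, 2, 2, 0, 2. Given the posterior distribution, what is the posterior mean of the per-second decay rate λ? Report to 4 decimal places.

With a Gamma(shape α, rate β) prior, the Poisson likelihood is conjugate: the posterior is Gamma(α + ΣXᵢ, β + n).
Sum of counts S = 12 over n = 8 seconds.
Posterior: Gamma(α+S, β+n) = Gamma(8.8+12, 0.9+8) = Gamma(20.8, 8.9).
Posterior mean = α/β = 20.8/8.9 = 2.3371.

2.3371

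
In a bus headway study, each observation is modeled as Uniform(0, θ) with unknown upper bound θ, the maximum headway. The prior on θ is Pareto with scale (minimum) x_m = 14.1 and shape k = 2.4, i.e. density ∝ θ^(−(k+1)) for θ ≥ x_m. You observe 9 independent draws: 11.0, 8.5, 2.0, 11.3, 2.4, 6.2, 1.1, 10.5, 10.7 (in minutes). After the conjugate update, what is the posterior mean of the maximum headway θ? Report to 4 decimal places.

A Pareto(scale x_m, shape k) prior on the upper bound θ of Uniform(0, θ) is conjugate: posterior is Pareto(max(x_m, max xᵢ), k + n).
Sample maximum = 11.3; prior scale x_m = 14.1 → posterior scale = max = 14.1.
Posterior shape = 2.4 + 9 = 11.4.
E[θ|data] = k·x_m/(k−1) = 11.4·14.1/10.4 = 15.4558.

15.4558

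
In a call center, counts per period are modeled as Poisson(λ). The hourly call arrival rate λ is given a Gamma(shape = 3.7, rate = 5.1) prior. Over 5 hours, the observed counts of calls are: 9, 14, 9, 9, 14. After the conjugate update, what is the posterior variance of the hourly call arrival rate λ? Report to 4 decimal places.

0.5754

With a Gamma(shape α, rate β) prior, the Poisson likelihood is conjugate: the posterior is Gamma(α + ΣXᵢ, β + n).
Sum of counts S = 55 over n = 5 hours.
Posterior: Gamma(α+S, β+n) = Gamma(3.7+55, 5.1+5) = Gamma(58.7, 10.1).
Var = α/β² = 58.7/10.1² = 0.5754.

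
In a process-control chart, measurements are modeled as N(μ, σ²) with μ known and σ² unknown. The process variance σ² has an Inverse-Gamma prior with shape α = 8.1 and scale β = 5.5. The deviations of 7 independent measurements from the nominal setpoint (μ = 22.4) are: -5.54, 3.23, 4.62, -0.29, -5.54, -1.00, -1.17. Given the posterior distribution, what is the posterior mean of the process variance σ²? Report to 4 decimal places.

With known mean μ and an Inverse-Gamma(α, β) prior on σ², the Normal likelihood is conjugate: posterior is Inv-Gamma(α + n/2, β + Σ(xᵢ−μ)²/2).
Σ(xᵢ−μ)² = (-5.54)² + (3.23)² + (4.62)² + (-0.29)² + (-5.54)² + (-1.00)² + (-1.17)² = 95.6135.
Posterior: Inv-Gamma(8.1 + 7/2, 5.5 + 95.6135/2) = Inv-Gamma(11.60, 53.30675).
E[σ²|data] = β/(α−1) = 53.30675/10.60 = 5.0289.

5.0289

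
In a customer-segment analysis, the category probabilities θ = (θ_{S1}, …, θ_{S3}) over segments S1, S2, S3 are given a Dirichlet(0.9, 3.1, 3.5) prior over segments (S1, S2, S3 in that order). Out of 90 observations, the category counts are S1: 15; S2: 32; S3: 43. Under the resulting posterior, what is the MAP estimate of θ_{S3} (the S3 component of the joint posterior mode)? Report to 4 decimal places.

0.4815

The Dirichlet prior is conjugate to the Multinomial likelihood: each posterior αⱼ = prior αⱼ + observed count nⱼ.
Posterior concentration: (15.9, 35.1, 46.5), total = 97.5.
Joint mode component: (α_{S3}−1)/(Σα−K) = 45.5/94.5 = 0.4815.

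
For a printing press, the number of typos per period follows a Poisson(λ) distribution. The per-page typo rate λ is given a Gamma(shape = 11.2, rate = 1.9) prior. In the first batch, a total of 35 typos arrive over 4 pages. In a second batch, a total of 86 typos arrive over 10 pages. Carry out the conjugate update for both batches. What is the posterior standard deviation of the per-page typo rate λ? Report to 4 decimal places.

0.7231

With a Gamma(shape α, rate β) prior, the Poisson likelihood is conjugate: the posterior is Gamma(α + ΣXᵢ, β + n).
After batch 1: Gamma(α+S, β+n) = Gamma(11.2+35, 1.9+4) = Gamma(46.2, 5.9).
After batch 2: Gamma(α+S, β+n) = Gamma(46.2+86, 5.9+10) = Gamma(132.2, 15.9).
SD = √α/β = √132.2/15.9 = 0.7231.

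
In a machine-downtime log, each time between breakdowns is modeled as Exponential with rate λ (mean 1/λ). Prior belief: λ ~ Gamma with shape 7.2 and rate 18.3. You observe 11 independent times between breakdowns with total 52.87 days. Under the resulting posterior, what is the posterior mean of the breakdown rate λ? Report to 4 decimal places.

With a Gamma(shape α, rate β) prior on the exponential rate λ, the posterior after n observations with total T = Σxᵢ is Gamma(α+n, β+T).
Posterior: Gamma(7.2+11, 18.3+52.87) = Gamma(18.2, 71.17).
Posterior mean of λ = α/β = 18.2/71.17 = 0.2557.

0.2557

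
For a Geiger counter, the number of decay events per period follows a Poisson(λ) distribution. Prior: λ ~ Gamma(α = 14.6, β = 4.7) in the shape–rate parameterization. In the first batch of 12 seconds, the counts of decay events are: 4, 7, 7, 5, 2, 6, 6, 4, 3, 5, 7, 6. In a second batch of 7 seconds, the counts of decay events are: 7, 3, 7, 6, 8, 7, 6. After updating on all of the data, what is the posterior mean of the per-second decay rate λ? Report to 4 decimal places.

5.0886

With a Gamma(shape α, rate β) prior, the Poisson likelihood is conjugate: the posterior is Gamma(α + ΣXᵢ, β + n).
Batch 1: sum of counts S = 62 over n = 12 seconds.
After batch 1: Gamma(α+S, β+n) = Gamma(14.6+62, 4.7+12) = Gamma(76.6, 16.7).
Batch 2: sum of counts S = 44 over n = 7 seconds.
After batch 2: Gamma(α+S, β+n) = Gamma(76.6+44, 16.7+7) = Gamma(120.6, 23.7).
Posterior mean = α/β = 120.6/23.7 = 5.0886.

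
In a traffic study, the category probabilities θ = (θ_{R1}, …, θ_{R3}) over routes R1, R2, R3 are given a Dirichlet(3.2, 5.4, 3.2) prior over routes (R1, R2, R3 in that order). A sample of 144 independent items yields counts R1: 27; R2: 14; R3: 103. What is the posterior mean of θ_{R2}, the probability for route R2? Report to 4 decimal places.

The Dirichlet prior is conjugate to the Multinomial likelihood: each posterior αⱼ = prior αⱼ + observed count nⱼ.
Posterior concentration: (30.2, 19.4, 106.2), total = 155.8.
E[θ_{R2}|data] = α_{R2}/Σα = 19.4/155.8 = 0.1245.

0.1245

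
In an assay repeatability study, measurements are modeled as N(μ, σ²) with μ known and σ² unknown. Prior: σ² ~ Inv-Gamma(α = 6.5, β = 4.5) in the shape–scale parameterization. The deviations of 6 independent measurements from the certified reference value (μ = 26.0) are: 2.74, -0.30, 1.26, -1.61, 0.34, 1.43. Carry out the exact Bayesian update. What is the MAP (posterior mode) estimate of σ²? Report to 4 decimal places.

With known mean μ and an Inverse-Gamma(α, β) prior on σ², the Normal likelihood is conjugate: posterior is Inv-Gamma(α + n/2, β + Σ(xᵢ−μ)²/2).
Σ(xᵢ−μ)² = (2.74)² + (-0.30)² + (1.26)² + (-1.61)² + (0.34)² + (1.43)² = 13.9378.
Posterior: Inv-Gamma(6.5 + 6/2, 4.5 + 13.9378/2) = Inv-Gamma(9.50, 11.46890).
Mode = β/(α+1) = 11.46890/10.50 = 1.0923.

1.0923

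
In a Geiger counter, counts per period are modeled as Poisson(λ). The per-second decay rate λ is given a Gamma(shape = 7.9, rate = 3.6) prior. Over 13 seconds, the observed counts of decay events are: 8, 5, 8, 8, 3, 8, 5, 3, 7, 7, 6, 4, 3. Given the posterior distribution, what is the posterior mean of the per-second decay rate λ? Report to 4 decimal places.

With a Gamma(shape α, rate β) prior, the Poisson likelihood is conjugate: the posterior is Gamma(α + ΣXᵢ, β + n).
Sum of counts S = 75 over n = 13 seconds.
Posterior: Gamma(α+S, β+n) = Gamma(7.9+75, 3.6+13) = Gamma(82.9, 16.6).
Posterior mean = α/β = 82.9/16.6 = 4.9940.

4.9940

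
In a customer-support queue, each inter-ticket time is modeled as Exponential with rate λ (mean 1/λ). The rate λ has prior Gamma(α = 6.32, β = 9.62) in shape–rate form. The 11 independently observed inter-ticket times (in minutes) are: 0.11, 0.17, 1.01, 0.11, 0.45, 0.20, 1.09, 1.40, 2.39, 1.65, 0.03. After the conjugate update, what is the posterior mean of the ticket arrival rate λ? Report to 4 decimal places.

0.9501

With a Gamma(shape α, rate β) prior on the exponential rate λ, the posterior after n observations with total T = Σxᵢ is Gamma(α+n, β+T).
Sum of observations T = 8.61 minutes; n = 11.
Posterior: Gamma(6.32+11, 9.62+8.61) = Gamma(17.32, 18.23).
Posterior mean of λ = α/β = 17.32/18.23 = 0.9501.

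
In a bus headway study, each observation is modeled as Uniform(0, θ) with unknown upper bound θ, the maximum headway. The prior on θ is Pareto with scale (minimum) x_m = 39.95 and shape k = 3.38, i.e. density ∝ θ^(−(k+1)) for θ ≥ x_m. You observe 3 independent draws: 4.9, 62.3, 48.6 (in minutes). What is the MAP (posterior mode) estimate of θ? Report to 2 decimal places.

A Pareto(scale x_m, shape k) prior on the upper bound θ of Uniform(0, θ) is conjugate: posterior is Pareto(max(x_m, max xᵢ), k + n).
Sample maximum = 62.3; prior scale x_m = 39.95 → posterior scale = max = 62.30.
Posterior shape = 3.38 + 3 = 6.38.
The Pareto density is decreasing on [x_m, ∞), so the mode is x_m = 62.30.

62.30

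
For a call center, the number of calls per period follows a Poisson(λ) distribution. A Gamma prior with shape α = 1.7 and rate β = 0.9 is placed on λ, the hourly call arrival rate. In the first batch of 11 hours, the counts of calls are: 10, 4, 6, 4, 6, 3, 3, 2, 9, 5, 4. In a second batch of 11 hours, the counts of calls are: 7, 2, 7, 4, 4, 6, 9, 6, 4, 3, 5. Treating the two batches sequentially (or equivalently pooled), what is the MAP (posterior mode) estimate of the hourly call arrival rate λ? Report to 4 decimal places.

With a Gamma(shape α, rate β) prior, the Poisson likelihood is conjugate: the posterior is Gamma(α + ΣXᵢ, β + n).
Batch 1: sum of counts S = 56 over n = 11 hours.
After batch 1: Gamma(α+S, β+n) = Gamma(1.7+56, 0.9+11) = Gamma(57.7, 11.9).
Batch 2: sum of counts S = 57 over n = 11 hours.
After batch 2: Gamma(α+S, β+n) = Gamma(57.7+57, 11.9+11) = Gamma(114.7, 22.9).
Mode of Gamma(α,β) for α≥1 is (α−1)/β = 113.7/22.9 = 4.9651.

4.9651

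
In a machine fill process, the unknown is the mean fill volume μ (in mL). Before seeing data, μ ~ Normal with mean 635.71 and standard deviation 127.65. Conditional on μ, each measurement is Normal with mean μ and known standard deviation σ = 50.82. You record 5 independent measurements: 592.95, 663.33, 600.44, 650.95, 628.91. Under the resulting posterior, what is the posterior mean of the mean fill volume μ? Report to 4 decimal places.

627.5739

For Normal data with known variance σ², a Normal(μ₀, σ₀²) prior on μ is conjugate. Posterior precision = 1/σ₀² + n/σ²; posterior mean is the precision-weighted average of μ₀ and x̄.
Σxᵢ = 592.95 + 663.33 + 600.44 + 650.95 + 628.91 = 3136.58, so n·x̄ = 3136.58.
σ₀² = 127.65² = 16294.5225, σ² = 50.82² = 2582.6724; σ² + n·σ₀² = 2582.6724 + 5·16294.5225 = 84055.2849.
Posterior mean = (μ₀/σ₀² + n·x̄/σ²)/(1/σ₀² + n/σ²) = (σ²·μ₀ + σ₀²·n·x̄)/(σ² + n·σ₀²) = (2582.6724·635.71 + 16294.5225·3136.58)/84055.2849 = 52750904.054454/84055.2849 = 627.5739.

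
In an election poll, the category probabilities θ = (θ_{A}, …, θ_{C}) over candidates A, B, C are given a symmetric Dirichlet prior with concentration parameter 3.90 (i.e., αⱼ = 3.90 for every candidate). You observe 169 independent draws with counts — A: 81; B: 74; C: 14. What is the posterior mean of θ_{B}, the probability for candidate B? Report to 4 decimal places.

0.4311

The Dirichlet prior is conjugate to the Multinomial likelihood: each posterior αⱼ = prior αⱼ + observed count nⱼ.
Posterior concentration: (84.90, 77.90, 17.90), total = 180.70.
E[θ_{B}|data] = α_{B}/Σα = 77.90/180.70 = 0.4311.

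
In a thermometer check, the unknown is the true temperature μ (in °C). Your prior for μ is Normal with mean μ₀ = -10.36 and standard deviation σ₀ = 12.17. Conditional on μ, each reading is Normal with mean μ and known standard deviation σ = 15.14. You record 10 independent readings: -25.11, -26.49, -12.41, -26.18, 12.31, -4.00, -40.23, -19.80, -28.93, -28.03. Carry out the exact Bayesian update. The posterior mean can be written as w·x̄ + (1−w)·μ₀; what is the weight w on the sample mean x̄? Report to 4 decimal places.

For Normal data with known variance σ², a Normal(μ₀, σ₀²) prior on μ is conjugate. Posterior precision = 1/σ₀² + n/σ²; posterior mean is the precision-weighted average of μ₀ and x̄.
σ₀² = 12.17² = 148.1089, σ² = 15.14² = 229.2196. Prior precision 1/σ₀² = 1/148.1089; data precision n/σ² = 10/229.2196.
w = (n/σ²)/(1/σ₀² + n/σ²) = n·σ₀²/(σ² + n·σ₀²) = 10·148.1089/(229.2196 + 10·148.1089) = 1481.089/1710.3086 = 0.8660.

0.8660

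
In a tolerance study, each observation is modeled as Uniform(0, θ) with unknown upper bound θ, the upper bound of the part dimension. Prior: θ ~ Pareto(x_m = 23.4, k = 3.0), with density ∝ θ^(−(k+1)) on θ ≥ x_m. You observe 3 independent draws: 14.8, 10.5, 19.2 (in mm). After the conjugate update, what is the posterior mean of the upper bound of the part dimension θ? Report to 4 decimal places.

28.0800

A Pareto(scale x_m, shape k) prior on the upper bound θ of Uniform(0, θ) is conjugate: posterior is Pareto(max(x_m, max xᵢ), k + n).
Sample maximum = 19.2; prior scale x_m = 23.4 → posterior scale = max = 23.4.
Posterior shape = 3.0 + 3 = 6.0.
E[θ|data] = k·x_m/(k−1) = 6.0·23.4/5.0 = 28.0800.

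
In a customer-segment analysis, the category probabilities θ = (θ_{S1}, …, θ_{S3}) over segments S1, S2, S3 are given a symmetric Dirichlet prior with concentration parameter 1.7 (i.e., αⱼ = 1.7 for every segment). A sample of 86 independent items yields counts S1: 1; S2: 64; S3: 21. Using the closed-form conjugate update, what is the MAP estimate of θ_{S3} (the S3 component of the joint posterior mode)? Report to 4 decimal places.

The Dirichlet prior is conjugate to the Multinomial likelihood: each posterior αⱼ = prior αⱼ + observed count nⱼ.
Posterior concentration: (2.7, 65.7, 22.7), total = 91.1.
Joint mode component: (α_{S3}−1)/(Σα−K) = 21.7/88.1 = 0.2463.

0.2463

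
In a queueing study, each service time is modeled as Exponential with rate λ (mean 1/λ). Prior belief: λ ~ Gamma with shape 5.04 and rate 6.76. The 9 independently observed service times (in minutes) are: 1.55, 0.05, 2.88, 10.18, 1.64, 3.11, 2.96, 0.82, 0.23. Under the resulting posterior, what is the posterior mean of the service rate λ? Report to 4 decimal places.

With a Gamma(shape α, rate β) prior on the exponential rate λ, the posterior after n observations with total T = Σxᵢ is Gamma(α+n, β+T).
Sum of observations T = 23.42 minutes; n = 9.
Posterior: Gamma(5.04+9, 6.76+23.42) = Gamma(14.04, 30.18).
Posterior mean of λ = α/β = 14.04/30.18 = 0.4652.

0.4652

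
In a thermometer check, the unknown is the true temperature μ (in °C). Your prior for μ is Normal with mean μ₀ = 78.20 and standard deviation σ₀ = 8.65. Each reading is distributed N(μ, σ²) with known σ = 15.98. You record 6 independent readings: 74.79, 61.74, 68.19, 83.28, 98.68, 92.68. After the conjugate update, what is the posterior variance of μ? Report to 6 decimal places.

For Normal data with known variance σ², a Normal(μ₀, σ₀²) prior on μ is conjugate. Posterior precision = 1/σ₀² + n/σ²; posterior mean is the precision-weighted average of μ₀ and x̄.
σ₀² = 8.65² = 74.8225, σ² = 15.98² = 255.3604; σ² + n·σ₀² = 255.3604 + 6·74.8225 = 704.2954.
Posterior precision = 1/σ₀² + n/σ² = 1/74.8225 + 6/255.3604 = (σ² + n·σ₀²)/(σ₀²σ²) = 704.2954/(74.8225·255.3604); posterior variance σₙ² = σ₀²σ²/(σ² + n·σ₀²) = 74.8225·255.3604/704.2954 = 27.128821.

27.128821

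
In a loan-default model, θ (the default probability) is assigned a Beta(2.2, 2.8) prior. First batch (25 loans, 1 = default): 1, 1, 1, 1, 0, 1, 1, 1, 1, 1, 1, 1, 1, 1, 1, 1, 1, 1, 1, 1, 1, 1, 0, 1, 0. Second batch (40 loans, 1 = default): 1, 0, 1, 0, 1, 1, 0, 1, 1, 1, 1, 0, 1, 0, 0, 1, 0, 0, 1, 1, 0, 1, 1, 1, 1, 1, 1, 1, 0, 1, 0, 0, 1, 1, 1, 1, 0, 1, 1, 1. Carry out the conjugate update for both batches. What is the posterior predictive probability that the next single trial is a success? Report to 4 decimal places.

The Beta prior is conjugate to a Binomial/Bernoulli likelihood; the update adds successes to α and failures to β.
After batch 1: Beta(2.2+22, 2.8+3) = Beta(24.2, 5.8).
After batch 2: Beta(24.2+27, 5.8+13) = Beta(51.2, 18.8).
For a single future Bernoulli trial, P(success | data) = α/(α+β) = 0.7314.

0.7314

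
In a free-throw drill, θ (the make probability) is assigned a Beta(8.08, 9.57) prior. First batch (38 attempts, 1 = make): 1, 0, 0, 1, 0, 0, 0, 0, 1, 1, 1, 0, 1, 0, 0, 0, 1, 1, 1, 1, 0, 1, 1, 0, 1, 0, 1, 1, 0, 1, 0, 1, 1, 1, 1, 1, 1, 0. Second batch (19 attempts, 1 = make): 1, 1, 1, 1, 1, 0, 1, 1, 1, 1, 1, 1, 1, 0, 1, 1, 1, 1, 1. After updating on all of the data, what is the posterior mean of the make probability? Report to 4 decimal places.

0.6307

The Beta prior is conjugate to a Binomial/Bernoulli likelihood; the update adds successes to α and failures to β.
After batch 1: Beta(8.08+22, 9.57+16) = Beta(30.08, 25.57).
After batch 2: Beta(30.08+17, 25.57+2) = Beta(47.08, 27.57).
Posterior mean = α/(α+β) = 47.08/74.65 = 0.6307.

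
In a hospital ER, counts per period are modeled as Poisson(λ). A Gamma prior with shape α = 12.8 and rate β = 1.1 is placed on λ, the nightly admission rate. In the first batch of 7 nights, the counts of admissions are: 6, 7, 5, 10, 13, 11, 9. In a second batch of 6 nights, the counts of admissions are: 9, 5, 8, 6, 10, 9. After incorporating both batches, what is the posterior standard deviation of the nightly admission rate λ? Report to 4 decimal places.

0.7795

With a Gamma(shape α, rate β) prior, the Poisson likelihood is conjugate: the posterior is Gamma(α + ΣXᵢ, β + n).
Batch 1: sum of counts S = 61 over n = 7 nights.
After batch 1: Gamma(α+S, β+n) = Gamma(12.8+61, 1.1+7) = Gamma(73.8, 8.1).
Batch 2: sum of counts S = 47 over n = 6 nights.
After batch 2: Gamma(α+S, β+n) = Gamma(73.8+47, 8.1+6) = Gamma(120.8, 14.1).
SD = √α/β = √120.8/14.1 = 0.7795.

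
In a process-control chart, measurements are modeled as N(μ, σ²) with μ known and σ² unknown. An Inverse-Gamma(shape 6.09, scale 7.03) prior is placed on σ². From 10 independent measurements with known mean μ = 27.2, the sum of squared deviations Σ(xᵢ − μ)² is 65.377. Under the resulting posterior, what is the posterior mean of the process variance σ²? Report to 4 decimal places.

With known mean μ and an Inverse-Gamma(α, β) prior on σ², the Normal likelihood is conjugate: posterior is Inv-Gamma(α + n/2, β + Σ(xᵢ−μ)²/2).
Posterior: Inv-Gamma(6.09 + 10/2, 7.03 + 65.377/2) = Inv-Gamma(11.09, 39.7185).
E[σ²|data] = β/(α−1) = 39.7185/10.09 = 3.9364.

3.9364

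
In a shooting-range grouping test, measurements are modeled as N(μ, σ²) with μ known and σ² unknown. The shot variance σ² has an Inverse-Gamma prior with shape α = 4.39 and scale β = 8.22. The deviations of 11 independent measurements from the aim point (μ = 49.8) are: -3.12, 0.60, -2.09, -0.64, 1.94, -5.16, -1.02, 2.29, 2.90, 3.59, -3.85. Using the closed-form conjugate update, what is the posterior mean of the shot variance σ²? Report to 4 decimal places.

With known mean μ and an Inverse-Gamma(α, β) prior on σ², the Normal likelihood is conjugate: posterior is Inv-Gamma(α + n/2, β + Σ(xᵢ−μ)²/2).
Σ(xᵢ−μ)² = (-3.12)² + (0.60)² + (-2.09)² + (-0.64)² + (1.94)² + (-5.16)² + (-1.02)² + (2.29)² + (2.90)² + (3.59)² + (-3.85)² = 87.6664.
Posterior: Inv-Gamma(4.39 + 11/2, 8.22 + 87.6664/2) = Inv-Gamma(9.89, 52.05320).
E[σ²|data] = β/(α−1) = 52.05320/8.89 = 5.8553.

5.8553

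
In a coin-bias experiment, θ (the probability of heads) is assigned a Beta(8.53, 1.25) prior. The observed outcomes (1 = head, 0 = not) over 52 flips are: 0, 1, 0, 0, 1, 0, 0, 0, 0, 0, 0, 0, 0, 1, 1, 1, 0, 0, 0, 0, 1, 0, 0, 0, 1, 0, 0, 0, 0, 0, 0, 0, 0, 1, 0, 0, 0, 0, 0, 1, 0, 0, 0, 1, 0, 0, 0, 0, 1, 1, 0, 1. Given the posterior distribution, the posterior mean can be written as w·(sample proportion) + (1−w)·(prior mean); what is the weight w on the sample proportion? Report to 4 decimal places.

The Beta prior is conjugate to a Binomial/Bernoulli likelihood; the update adds successes to α and failures to β.
Posterior mean = (α₀+k)/(α₀+β₀+n) = [n/(α₀+β₀+n)]·(k/n) + [(α₀+β₀)/(α₀+β₀+n)]·α₀/(α₀+β₀), so only n and the prior enter the weight.
The weight on the data is w = n/(α₀+β₀+n) = 52/(8.53+1.25+52) = 52/61.78 = 0.8417.

0.8417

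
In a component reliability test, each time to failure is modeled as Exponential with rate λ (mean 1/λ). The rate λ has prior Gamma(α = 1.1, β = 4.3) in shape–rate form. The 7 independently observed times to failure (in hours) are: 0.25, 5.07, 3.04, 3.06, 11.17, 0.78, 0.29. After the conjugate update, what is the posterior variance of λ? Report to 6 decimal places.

0.010361

With a Gamma(shape α, rate β) prior on the exponential rate λ, the posterior after n observations with total T = Σxᵢ is Gamma(α+n, β+T).
Sum of observations T = 23.66 hours; n = 7.
Posterior: Gamma(1.1+7, 4.3+23.66) = Gamma(8.1, 27.96).
Var = α/β² = 0.010361.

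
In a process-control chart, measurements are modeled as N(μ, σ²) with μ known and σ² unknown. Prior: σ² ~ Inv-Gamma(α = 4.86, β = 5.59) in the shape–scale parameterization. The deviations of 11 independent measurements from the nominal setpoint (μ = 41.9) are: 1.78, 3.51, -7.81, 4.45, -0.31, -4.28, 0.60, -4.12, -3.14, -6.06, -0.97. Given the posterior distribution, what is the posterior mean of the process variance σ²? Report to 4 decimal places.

With known mean μ and an Inverse-Gamma(α, β) prior on σ², the Normal likelihood is conjugate: posterior is Inv-Gamma(α + n/2, β + Σ(xᵢ−μ)²/2).
Σ(xᵢ−μ)² = (1.78)² + (3.51)² + (-7.81)² + (4.45)² + (-0.31)² + (-4.28)² + (0.60)² + (-4.12)² + (-3.14)² + (-6.06)² + (-0.97)² = 179.5601.
Posterior: Inv-Gamma(4.86 + 11/2, 5.59 + 179.5601/2) = Inv-Gamma(10.36, 95.37005).
E[σ²|data] = β/(α−1) = 95.37005/9.36 = 10.1891.

10.1891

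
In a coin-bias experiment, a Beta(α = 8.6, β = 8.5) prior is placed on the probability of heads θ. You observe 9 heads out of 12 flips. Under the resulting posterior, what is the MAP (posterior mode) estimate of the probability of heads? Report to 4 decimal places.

The Beta prior is conjugate to a Binomial/Bernoulli likelihood; the update adds successes to α and failures to β.
Posterior: Beta(α+k, β+n−k) = Beta(8.6+9, 8.5+3) = Beta(17.6, 11.5).
Mode of Beta(a,b) for a,b>1 is (a−1)/(a+b−2) = 16.6/27.1 = 0.6125.

0.6125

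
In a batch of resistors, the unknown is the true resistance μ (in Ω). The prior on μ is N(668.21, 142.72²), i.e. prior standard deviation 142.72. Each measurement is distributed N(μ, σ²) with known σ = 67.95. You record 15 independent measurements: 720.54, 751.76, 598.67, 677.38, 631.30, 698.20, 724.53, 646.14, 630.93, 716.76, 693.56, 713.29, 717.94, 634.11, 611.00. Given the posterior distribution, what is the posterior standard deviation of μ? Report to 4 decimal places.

17.4135

For Normal data with known variance σ², a Normal(μ₀, σ₀²) prior on μ is conjugate. Posterior precision = 1/σ₀² + n/σ²; posterior mean is the precision-weighted average of μ₀ and x̄.
σ₀² = 142.72² = 20368.9984, σ² = 67.95² = 4617.2025; σ² + n·σ₀² = 4617.2025 + 15·20368.9984 = 310152.1785.
Posterior precision = 1/σ₀² + n/σ² = 1/20368.9984 + 15/4617.2025 = (σ² + n·σ₀²)/(σ₀²σ²) = 310152.1785/(20368.9984·4617.2025); posterior variance σₙ² = σ₀²σ²/(σ² + n·σ₀²) = 20368.9984·4617.2025/310152.1785 = 303.231113.
Posterior SD = √σₙ² = √(20368.9984·4617.2025/310152.1785) = 17.4135.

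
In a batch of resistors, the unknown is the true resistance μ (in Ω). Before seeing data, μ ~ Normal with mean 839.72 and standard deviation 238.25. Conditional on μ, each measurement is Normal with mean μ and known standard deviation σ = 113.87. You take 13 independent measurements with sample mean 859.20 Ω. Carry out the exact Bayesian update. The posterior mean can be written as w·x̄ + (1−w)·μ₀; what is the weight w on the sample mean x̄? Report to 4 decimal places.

0.9827

For Normal data with known variance σ², a Normal(μ₀, σ₀²) prior on μ is conjugate. Posterior precision = 1/σ₀² + n/σ²; posterior mean is the precision-weighted average of μ₀ and x̄.
σ₀² = 238.25² = 56763.0625, σ² = 113.87² = 12966.3769. Prior precision 1/σ₀² = 1/56763.0625; data precision n/σ² = 13/12966.3769.
w = (n/σ²)/(1/σ₀² + n/σ²) = n·σ₀²/(σ² + n·σ₀²) = 13·56763.0625/(12966.3769 + 13·56763.0625) = 737919.8125/750886.1894 = 0.9827.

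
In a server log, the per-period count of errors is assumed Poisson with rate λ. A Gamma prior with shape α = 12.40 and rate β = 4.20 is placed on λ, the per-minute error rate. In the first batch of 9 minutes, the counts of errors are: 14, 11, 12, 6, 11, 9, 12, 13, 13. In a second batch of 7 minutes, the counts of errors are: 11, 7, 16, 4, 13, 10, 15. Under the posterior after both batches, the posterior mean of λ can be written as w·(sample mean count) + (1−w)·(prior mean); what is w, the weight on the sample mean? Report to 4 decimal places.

0.7921

With a Gamma(shape α, rate β) prior, the Poisson likelihood is conjugate: the posterior is Gamma(α + ΣXᵢ, β + n).
Total number of minutes: n = 9 + 7 = 16.
Posterior mean = (α₀+S)/(β₀+n) = [n/(β₀+n)]·(S/n) + [β₀/(β₀+n)]·(α₀/β₀), so only n and β₀ enter the weight.
Weight on data w = n/(β₀+n) = 16/(4.20+16) = 16/20.20 = 0.7921.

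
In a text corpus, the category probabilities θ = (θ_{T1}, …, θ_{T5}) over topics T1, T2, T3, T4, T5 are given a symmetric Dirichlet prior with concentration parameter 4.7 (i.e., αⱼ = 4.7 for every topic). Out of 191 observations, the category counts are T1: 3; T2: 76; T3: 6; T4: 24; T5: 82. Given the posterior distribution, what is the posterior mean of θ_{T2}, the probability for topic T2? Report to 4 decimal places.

The Dirichlet prior is conjugate to the Multinomial likelihood: each posterior αⱼ = prior αⱼ + observed count nⱼ.
Posterior concentration: (7.7, 80.7, 10.7, 28.7, 86.7), total = 214.5.
E[θ_{T2}|data] = α_{T2}/Σα = 80.7/214.5 = 0.3762.

0.3762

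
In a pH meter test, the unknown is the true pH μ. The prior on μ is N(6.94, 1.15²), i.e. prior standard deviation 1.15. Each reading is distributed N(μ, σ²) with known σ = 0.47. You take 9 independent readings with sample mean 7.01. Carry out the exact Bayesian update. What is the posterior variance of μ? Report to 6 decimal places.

0.024097

For Normal data with known variance σ², a Normal(μ₀, σ₀²) prior on μ is conjugate. Posterior precision = 1/σ₀² + n/σ²; posterior mean is the precision-weighted average of μ₀ and x̄.
σ₀² = 1.15² = 1.3225, σ² = 0.47² = 0.2209; σ² + n·σ₀² = 0.2209 + 9·1.3225 = 12.1234.
Posterior precision = 1/σ₀² + n/σ² = 1/1.3225 + 9/0.2209 = (σ² + n·σ₀²)/(σ₀²σ²) = 12.1234/(1.3225·0.2209); posterior variance σₙ² = σ₀²σ²/(σ² + n·σ₀²) = 1.3225·0.2209/12.1234 = 0.024097.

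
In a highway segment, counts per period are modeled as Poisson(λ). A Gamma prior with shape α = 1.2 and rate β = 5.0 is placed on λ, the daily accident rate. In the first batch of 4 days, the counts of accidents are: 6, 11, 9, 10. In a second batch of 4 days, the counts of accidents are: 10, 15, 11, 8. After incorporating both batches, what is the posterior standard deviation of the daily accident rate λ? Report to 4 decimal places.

0.6932

With a Gamma(shape α, rate β) prior, the Poisson likelihood is conjugate: the posterior is Gamma(α + ΣXᵢ, β + n).
Batch 1: sum of counts S = 36 over n = 4 days.
After batch 1: Gamma(α+S, β+n) = Gamma(1.2+36, 5.0+4) = Gamma(37.2, 9.0).
Batch 2: sum of counts S = 44 over n = 4 days.
After batch 2: Gamma(α+S, β+n) = Gamma(37.2+44, 9.0+4) = Gamma(81.2, 13.0).
SD = √α/β = √81.2/13.0 = 0.6932.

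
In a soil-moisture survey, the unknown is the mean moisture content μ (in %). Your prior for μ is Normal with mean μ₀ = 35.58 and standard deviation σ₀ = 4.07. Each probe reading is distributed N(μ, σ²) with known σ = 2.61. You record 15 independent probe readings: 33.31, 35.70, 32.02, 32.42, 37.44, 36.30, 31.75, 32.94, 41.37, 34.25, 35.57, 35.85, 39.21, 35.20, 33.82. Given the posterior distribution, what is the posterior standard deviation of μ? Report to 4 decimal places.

For Normal data with known variance σ², a Normal(μ₀, σ₀²) prior on μ is conjugate. Posterior precision = 1/σ₀² + n/σ²; posterior mean is the precision-weighted average of μ₀ and x̄.
σ₀² = 4.07² = 16.5649, σ² = 2.61² = 6.8121; σ² + n·σ₀² = 6.8121 + 15·16.5649 = 255.2856.
Posterior precision = 1/σ₀² + n/σ² = 1/16.5649 + 15/6.8121 = (σ² + n·σ₀²)/(σ₀²σ²) = 255.2856/(16.5649·6.8121); posterior variance σₙ² = σ₀²σ²/(σ² + n·σ₀²) = 16.5649·6.8121/255.2856 = 0.442022.
Posterior SD = √σₙ² = √(16.5649·6.8121/255.2856) = 0.6648.

0.6648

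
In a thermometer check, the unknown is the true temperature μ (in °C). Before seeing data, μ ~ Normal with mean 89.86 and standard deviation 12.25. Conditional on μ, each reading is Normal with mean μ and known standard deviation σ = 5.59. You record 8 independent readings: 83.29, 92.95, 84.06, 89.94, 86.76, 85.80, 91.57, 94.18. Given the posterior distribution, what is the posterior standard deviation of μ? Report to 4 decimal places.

For Normal data with known variance σ², a Normal(μ₀, σ₀²) prior on μ is conjugate. Posterior precision = 1/σ₀² + n/σ²; posterior mean is the precision-weighted average of μ₀ and x̄.
σ₀² = 12.25² = 150.0625, σ² = 5.59² = 31.2481; σ² + n·σ₀² = 31.2481 + 8·150.0625 = 1231.7481.
Posterior precision = 1/σ₀² + n/σ² = 1/150.0625 + 8/31.2481 = (σ² + n·σ₀²)/(σ₀²σ²) = 1231.7481/(150.0625·31.2481); posterior variance σₙ² = σ₀²σ²/(σ² + n·σ₀²) = 150.0625·31.2481/1231.7481 = 3.806921.
Posterior SD = √σₙ² = √(150.0625·31.2481/1231.7481) = 1.9511.

1.9511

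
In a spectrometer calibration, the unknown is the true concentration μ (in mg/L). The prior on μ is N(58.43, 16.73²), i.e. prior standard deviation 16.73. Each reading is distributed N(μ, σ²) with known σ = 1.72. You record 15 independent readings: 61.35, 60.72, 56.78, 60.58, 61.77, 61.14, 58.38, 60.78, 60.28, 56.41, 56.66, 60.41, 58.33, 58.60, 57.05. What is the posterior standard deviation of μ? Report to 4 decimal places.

0.4439

For Normal data with known variance σ², a Normal(μ₀, σ₀²) prior on μ is conjugate. Posterior precision = 1/σ₀² + n/σ²; posterior mean is the precision-weighted average of μ₀ and x̄.
σ₀² = 16.73² = 279.8929, σ² = 1.72² = 2.9584; σ² + n·σ₀² = 2.9584 + 15·279.8929 = 4201.3519.
Posterior precision = 1/σ₀² + n/σ² = 1/279.8929 + 15/2.9584 = (σ² + n·σ₀²)/(σ₀²σ²) = 4201.3519/(279.8929·2.9584); posterior variance σₙ² = σ₀²σ²/(σ² + n·σ₀²) = 279.8929·2.9584/4201.3519 = 0.197088.
Posterior SD = √σₙ² = √(279.8929·2.9584/4201.3519) = 0.4439.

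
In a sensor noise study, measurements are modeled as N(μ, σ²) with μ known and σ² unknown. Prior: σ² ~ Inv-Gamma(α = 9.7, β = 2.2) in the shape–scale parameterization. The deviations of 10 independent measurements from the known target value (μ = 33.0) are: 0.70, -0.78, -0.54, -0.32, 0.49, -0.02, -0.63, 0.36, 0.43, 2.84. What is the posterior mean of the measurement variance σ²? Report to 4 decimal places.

0.5442

With known mean μ and an Inverse-Gamma(α, β) prior on σ², the Normal likelihood is conjugate: posterior is Inv-Gamma(α + n/2, β + Σ(xᵢ−μ)²/2).
Σ(xᵢ−μ)² = (0.70)² + (-0.78)² + (-0.54)² + (-0.32)² + (0.49)² + (-0.02)² + (-0.63)² + (0.36)² + (0.43)² + (2.84)² = 10.5099.
Posterior: Inv-Gamma(9.7 + 10/2, 2.2 + 10.5099/2) = Inv-Gamma(14.70, 7.45495).
E[σ²|data] = β/(α−1) = 7.45495/13.70 = 0.5442.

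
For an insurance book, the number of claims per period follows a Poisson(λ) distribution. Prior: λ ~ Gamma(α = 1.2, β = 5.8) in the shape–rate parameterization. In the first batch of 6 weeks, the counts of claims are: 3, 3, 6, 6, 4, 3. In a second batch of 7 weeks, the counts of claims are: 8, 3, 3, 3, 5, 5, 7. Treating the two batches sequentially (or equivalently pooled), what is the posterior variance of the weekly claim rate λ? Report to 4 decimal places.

0.1703

With a Gamma(shape α, rate β) prior, the Poisson likelihood is conjugate: the posterior is Gamma(α + ΣXᵢ, β + n).
Batch 1: sum of counts S = 25 over n = 6 weeks.
After batch 1: Gamma(α+S, β+n) = Gamma(1.2+25, 5.8+6) = Gamma(26.2, 11.8).
Batch 2: sum of counts S = 34 over n = 7 weeks.
After batch 2: Gamma(α+S, β+n) = Gamma(26.2+34, 11.8+7) = Gamma(60.2, 18.8).
Var = α/β² = 60.2/18.8² = 0.1703.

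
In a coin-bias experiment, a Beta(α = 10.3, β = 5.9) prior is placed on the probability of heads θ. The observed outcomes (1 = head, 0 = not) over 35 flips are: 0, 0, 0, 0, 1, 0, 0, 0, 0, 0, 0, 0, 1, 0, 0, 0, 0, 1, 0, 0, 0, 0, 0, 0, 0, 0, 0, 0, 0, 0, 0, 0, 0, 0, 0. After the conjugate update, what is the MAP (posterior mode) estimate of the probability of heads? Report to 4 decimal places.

0.2500

The Beta prior is conjugate to a Binomial/Bernoulli likelihood; the update adds successes to α and failures to β.
Posterior: Beta(α+k, β+n−k) = Beta(10.3+3, 5.9+32) = Beta(13.3, 37.9).
Mode of Beta(a,b) for a,b>1 is (a−1)/(a+b−2) = 12.3/49.2 = 0.2500.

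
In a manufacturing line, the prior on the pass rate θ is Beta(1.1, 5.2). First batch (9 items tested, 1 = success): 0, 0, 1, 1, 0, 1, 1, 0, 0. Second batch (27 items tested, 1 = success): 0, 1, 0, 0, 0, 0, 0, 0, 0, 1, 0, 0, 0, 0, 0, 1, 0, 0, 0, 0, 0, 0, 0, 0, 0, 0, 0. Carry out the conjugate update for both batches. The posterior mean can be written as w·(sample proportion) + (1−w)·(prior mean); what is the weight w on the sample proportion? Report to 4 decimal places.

0.8511

The Beta prior is conjugate to a Binomial/Bernoulli likelihood; the update adds successes to α and failures to β.
Total number of items tested: n = 9 + 27 = 36.
Posterior mean = (α₀+k)/(α₀+β₀+n) = [n/(α₀+β₀+n)]·(k/n) + [(α₀+β₀)/(α₀+β₀+n)]·α₀/(α₀+β₀), so only n and the prior enter the weight.
The weight on the data is w = n/(α₀+β₀+n) = 36/(1.1+5.2+36) = 36/42.3 = 0.8511.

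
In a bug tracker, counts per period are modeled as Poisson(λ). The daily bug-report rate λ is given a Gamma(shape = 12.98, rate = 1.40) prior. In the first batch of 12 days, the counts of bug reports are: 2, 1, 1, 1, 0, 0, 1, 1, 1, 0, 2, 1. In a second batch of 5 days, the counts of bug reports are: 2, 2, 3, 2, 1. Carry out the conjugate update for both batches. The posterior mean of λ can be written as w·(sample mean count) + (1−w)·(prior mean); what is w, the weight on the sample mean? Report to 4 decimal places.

0.9239

With a Gamma(shape α, rate β) prior, the Poisson likelihood is conjugate: the posterior is Gamma(α + ΣXᵢ, β + n).
Total number of days: n = 12 + 5 = 17.
Posterior mean = (α₀+S)/(β₀+n) = [n/(β₀+n)]·(S/n) + [β₀/(β₀+n)]·(α₀/β₀), so only n and β₀ enter the weight.
Weight on data w = n/(β₀+n) = 17/(1.40+17) = 17/18.40 = 0.9239.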